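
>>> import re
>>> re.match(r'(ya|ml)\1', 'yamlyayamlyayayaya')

None

`\1` has to match the exact text group 1 already captured.
With `match`, the pattern is implicitly anchored at the beginning.
Here the string doesn't start with a match, so the call returns None.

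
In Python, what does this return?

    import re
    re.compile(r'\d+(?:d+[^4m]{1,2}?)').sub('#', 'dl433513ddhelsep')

'dl#elsep'

This matches one or more of a digit; then one or more of a literal 'd', then 1 to 2 of any character except [4m] (lazy) (non-capturing group).
Because the quantifier is non-greedy, it stops expanding at the earliest point where the rest of the pattern can succeed.
Matches: at [2:11] → '433513ddh'.
Each match is replaced by '#'.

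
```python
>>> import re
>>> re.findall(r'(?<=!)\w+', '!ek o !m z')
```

['ek', 'm']

The `(?=…)`/`(?<=…)` assertion just peeks at neighbouring text; it doesn't advance the match position.
Scanning left to right: at [1:3] → 'ek'; at [7:8] → 'm'.
`findall` yields the raw match text (2 of them) because the pattern has no groups.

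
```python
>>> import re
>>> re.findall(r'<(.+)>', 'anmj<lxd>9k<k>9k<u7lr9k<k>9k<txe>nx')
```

['lxd>9k<k>9k<u7lr9k<k>9k<txe']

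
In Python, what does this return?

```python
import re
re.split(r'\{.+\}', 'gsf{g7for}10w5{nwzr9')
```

['gsf', '10w5{nwzr9']

Matches to split on: at [3:10] → '{g7for}'.
Each match becomes a cut point; 2 segments remain.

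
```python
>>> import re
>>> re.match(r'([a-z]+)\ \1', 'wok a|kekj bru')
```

`re.match` only tries the pattern at the start of the string.
Here position 0 doesn't satisfy it, so the call returns None.

None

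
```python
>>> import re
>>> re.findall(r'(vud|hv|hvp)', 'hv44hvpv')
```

Alternation isn't longest-match — the leftmost alternative that fits at this position is chosen.
With a single group, `findall` returns only what that group captured — 2 items.

['hv', 'hv']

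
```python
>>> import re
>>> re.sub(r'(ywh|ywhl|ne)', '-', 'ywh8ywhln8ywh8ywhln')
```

Alternation tries branches left to right and keeps the first one that lets the overall match succeed at that position.
Matches: at [0:3] → 'ywh'; at [4:7] → 'ywh'; at [10:13] → 'ywh'; at [14:17] → 'ywh'.
Every occurrence is swapped for '-'.

'-8-ln8-8-ln'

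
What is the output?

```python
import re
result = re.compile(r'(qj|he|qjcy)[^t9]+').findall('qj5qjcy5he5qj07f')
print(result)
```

['qj']

With a single group, `findall` returns only what that group captured — 1 item.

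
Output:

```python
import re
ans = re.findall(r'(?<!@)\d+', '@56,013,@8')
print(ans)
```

The negative lookaround is zero-width — it rules out positions where the adjacent text would match, without consuming anything.
Matches: at [2:3] → '6'; at [4:7] → '013'.
With no groups in the pattern, `findall` gives back each whole match — 2 here.

['6', '013']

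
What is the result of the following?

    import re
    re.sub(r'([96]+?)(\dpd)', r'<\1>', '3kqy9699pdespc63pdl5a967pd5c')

The pattern matches one or more of one of [96] (lazy) (captured); then a digit, then the literal 'pd' (captured).
Matches: at [4:10] → '9699pd'; at [14:18] → '63pd'; at [21:26] → '967pd'.
`\1` in the replacement pulls in group 1's text for each match.

'3kqy<969>espc<6>l5a<96>5c'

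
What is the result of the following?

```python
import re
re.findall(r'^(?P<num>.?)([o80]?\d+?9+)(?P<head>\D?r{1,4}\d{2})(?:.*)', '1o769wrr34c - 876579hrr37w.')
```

[('1', 'o769', 'wrr34')]

Pattern: anchored at the start of the string; then optionally any character (captured as 'num'); then optionally one of [o80], then one or more of a digit (lazy), then one or more of the literal '9' (captured); then optionally a non-digit, then 1 to 4 of the literal 'r', then exactly 2 of a digit (captured as 'head'); then zero or more of any character (non-capturing group).
`findall` packs the 3 group values into a tuple for every match.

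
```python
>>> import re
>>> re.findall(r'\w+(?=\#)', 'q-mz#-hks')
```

The lookaround is zero-width — it requires the adjacent text to match without consuming it, so the asserted text isn't part of the match.
Walking the string: at [2:4] → 'mz'.
`findall` yields the raw match text (1 of them) because the pattern has no groups.

['mz']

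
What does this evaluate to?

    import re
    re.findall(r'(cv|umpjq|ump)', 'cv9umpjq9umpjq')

['cv', 'umpjq', 'umpjq']

Branches in `(...|...)` are attempted left-to-right; the first branch that allows the whole pattern to succeed is taken.
Matches: at [0:2] match 'cv', group 1 = 'cv'; at [3:8] match 'umpjq', group 1 = 'umpjq'; at [9:14] match 'umpjq', group 1 = 'umpjq'.
`findall` collects group 1 from each match (3 total).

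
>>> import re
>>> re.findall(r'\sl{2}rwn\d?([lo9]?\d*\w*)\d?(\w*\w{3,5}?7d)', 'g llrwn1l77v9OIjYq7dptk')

Pattern: whitespace, then exactly 2 of the literal 'l'; then the literal 'rwn', then optionally a digit; then optionally one of [lo9], then zero or more of a digit, then zero or more of a word character (captured); then optionally a digit; then zero or more of a word character, then 3 to 5 of a word character (lazy), then the literal '7d' (captured).
Walking the string: at [1:20] match ' llrwn1l77v9OIjYq7d', groups = ('l77v9OI', 'jYq7d').
`findall` packs the 2 group values into a tuple for every match.

[('l77v9OI', 'jYq7d')]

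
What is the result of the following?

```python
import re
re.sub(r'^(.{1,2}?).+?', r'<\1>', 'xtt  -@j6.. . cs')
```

'<x>t  -@j6.. . cs'

This matches anchored at the start of the string; then 1 to 2 of any character (lazy) (captured); then one or more of any character (lazy).
A `+?`/`*?`/`{m,n}?` starts at its minimum and grows only as far as needed for what follows to match.
Matches: at [0:2] → 'xt'.
`\1` in the replacement pulls in group 1's text for each match.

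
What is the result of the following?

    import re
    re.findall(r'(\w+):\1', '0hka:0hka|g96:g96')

The backreference `\1` re-matches whatever the first group consumed, character for character.
Matches: at [0:9] match '0hka:0hka', group 1 = '0hka'; at [10:17] match 'g96:g96', group 1 = 'g96'.
One capturing group, so `findall` returns just the captured substring from each match — 2 in all.

['0hka', 'g96']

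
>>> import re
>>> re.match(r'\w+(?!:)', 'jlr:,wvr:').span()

(0, 2)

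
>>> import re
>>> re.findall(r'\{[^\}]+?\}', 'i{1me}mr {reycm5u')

['{1me}']

Walking the string: at [1:6] → '{1me}'.
`findall` yields the raw match text (1 of them) because the pattern has no groups.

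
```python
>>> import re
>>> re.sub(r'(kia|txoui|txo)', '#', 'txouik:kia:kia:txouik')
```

Branches in `(...|...)` are attempted left-to-right; the first branch that allows the whole pattern to succeed is taken.
Each match is replaced by '#'.

'#k:#:#:#k'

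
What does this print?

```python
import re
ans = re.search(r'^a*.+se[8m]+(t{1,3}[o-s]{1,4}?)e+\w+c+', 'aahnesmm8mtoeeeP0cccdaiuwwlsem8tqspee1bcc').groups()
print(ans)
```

('tqsp',)

This matches anchored at the start of the string; then zero or more of the literal 'a', then one or more of any character, then the literal 'se'; then one or more of one of [8m]; then 1 to 3 of a literal 't', then 1 to 4 of a character in [o-s] (lazy) (captured); then one or more of the literal 'e', then one or more of a word character, then one or more of a literal 'c'.
`search` walks the string left to right and returns the first match it finds.
The match spans [0:41] → 'aahnesmm8mtoeeeP0cccdaiuwwlsem8tqspee1bcc'.
Captured: group 1 = 'tqsp'.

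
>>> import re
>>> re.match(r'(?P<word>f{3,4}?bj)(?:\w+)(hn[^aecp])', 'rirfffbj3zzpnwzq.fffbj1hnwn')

`re.match` won't scan ahead — the pattern has to work from the very first character.
Here the string doesn't start with a match, so the call returns None.

None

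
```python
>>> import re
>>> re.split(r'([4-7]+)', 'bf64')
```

['bf', '64', '']

This matches one or more of a character in [4-7] (captured).
Matches to split on: at [2:4] → '64'.
Because the pattern has a capturing group, `split` also inserts each captured text between the pieces.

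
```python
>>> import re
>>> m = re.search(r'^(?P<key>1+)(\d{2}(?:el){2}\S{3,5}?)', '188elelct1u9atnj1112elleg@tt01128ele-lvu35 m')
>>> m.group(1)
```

Pattern: anchored at the start of the string; then one or more of a literal '1' (captured as 'key'); then exactly 2 of a digit, then the literal 'el' repeated 2 times, then 3 to 5 of a non-whitespace character (lazy) (captured).
A non-greedy quantifier consumes as few characters as it can — just enough that the remainder of the pattern still matches from where it stops; whatever follows it matches normally.
`re.search` scans for the first position where the pattern succeeds.
The match spans [0:10] → '188elelct1'.
Captured: group 1 = '1', group 2 = '88elelct1'.

'1'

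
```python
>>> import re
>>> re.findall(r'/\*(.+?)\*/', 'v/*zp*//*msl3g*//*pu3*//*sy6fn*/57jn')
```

A non-greedy quantifier consumes as few characters as it can — just enough that the remainder of the pattern still matches from where it stops; whatever follows it matches normally.
`findall` collects group 1 from each match (4 total).

['zp', 'msl3g', 'pu3', 'sy6fn']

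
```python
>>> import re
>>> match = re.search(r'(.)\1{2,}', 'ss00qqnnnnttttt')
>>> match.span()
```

(6, 10)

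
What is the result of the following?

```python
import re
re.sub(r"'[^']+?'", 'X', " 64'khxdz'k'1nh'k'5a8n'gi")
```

' 64XkXkXgi'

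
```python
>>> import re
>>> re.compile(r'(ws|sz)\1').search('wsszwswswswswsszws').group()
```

The backreference `\1` re-matches whatever the first group consumed, character for character.
`re.search` scans for the first position where the pattern succeeds.
The match spans [4:8] → 'wsws'.
Captured: group 1 = 'ws'.

'wsws'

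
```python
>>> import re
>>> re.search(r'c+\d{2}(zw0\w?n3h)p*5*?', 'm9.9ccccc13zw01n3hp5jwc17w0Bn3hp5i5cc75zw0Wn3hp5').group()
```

'ccccc13zw01n3hp'

Pattern: one or more of the literal 'c', then exactly 2 of a digit; then the literal 'zw0', then optionally a word character, then the literal 'n3h' (captured); then zero or more of a literal 'p', then zero or more of a literal '5' (lazy).
The match spans [4:19] → 'ccccc13zw01n3hp'.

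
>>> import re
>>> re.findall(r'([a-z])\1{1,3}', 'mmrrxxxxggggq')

The backreference `\1` re-matches whatever the first group consumed, character for character.
Scanning left to right: at [0:2] match 'mm', group 1 = 'm'; at [2:4] match 'rr', group 1 = 'r'; at [4:8] match 'xxxx', group 1 = 'x'; at [8:12] match 'gggg', group 1 = 'g'.
One capturing group, so `findall` returns just the captured substring from each match — 4 in all.

['m', 'r', 'x', 'g']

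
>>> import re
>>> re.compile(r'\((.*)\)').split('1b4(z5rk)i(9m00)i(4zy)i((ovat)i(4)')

Matches to split on: at [3:34] → '(z5rk)i(9m00)i(4zy)i((ovat)i(4)'.
With a capturing group present, the delimiter's captured portion is kept in the result list.

['1b4', 'z5rk)i(9m00)i(4zy)i((ovat)i(4', '']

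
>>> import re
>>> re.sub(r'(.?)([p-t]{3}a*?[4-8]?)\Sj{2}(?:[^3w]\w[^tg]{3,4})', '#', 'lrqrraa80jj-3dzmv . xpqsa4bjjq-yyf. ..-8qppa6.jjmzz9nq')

'l# . xpqsa4bjjq-yyf. ..-#'

This matches optionally any character (captured); then exactly 3 of a character in [p-t], then zero or more of a literal 'a' (lazy), then optionally a character in [4-8] (captured); then a non-whitespace character, then exactly 2 of the literal 'j'; then any character except [3w], then a word character, then 3 to 4 of any character except [tg] (non-capturing group).
Each match is replaced by '#'.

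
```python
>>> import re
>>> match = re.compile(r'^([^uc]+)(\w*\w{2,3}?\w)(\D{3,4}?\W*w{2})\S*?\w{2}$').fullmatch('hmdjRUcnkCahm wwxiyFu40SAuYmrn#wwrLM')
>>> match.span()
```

Pattern: anchored at the start of the string; then one or more of any character except [uc] (captured); then zero or more of a word character, then 2 to 3 of a word character (lazy), then a word character (captured); then 3 to 4 of a non-digit (lazy), then zero or more of a non-word character, then exactly 2 of the literal 'w' (captured); then zero or more of a non-whitespace character (lazy), then exactly 2 of a word character; then anchored at the end.
`re.fullmatch` requires the pattern to consume the entire string.
The match spans [0:36] → 'hmdjRUcnkCahm wwxiyFu40SAuYmrn#wwrLM'.
Captured: group 1 = 'hmdjRU', group 2 = 'cnkCa', group 3 = 'hm ww'.

(0, 36)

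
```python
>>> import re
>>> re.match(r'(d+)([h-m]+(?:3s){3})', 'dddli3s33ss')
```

`re.match` only tries the pattern at the start of the string.
Here the pattern fails at index 0, so the call returns None.

None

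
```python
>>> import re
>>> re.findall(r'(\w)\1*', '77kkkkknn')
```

After group 1 captures some text, `\1` only succeeds where that same text appears again.
Matches: at [0:2] match '77', group 1 = '7'; at [2:7] match 'kkkkk', group 1 = 'k'; at [7:9] match 'nn', group 1 = 'n'.
Because there's exactly one group, `findall` drops the full match and keeps group 1 from each hit.

['7', 'k', 'n']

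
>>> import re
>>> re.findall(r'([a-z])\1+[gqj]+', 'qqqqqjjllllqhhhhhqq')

['q', 'l', 'h']

`\1` is not a pattern — it's the concrete string captured by group 1, re-applied verbatim.
One capturing group, so `findall` returns just the captured substring from each match — 3 in all.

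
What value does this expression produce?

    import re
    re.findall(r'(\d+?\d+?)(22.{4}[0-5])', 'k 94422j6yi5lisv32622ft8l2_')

[('944', '22j6yi5'), ('326', '22ft8l2')]

2 groups means each result is a tuple of 2 captured strings — 2 here.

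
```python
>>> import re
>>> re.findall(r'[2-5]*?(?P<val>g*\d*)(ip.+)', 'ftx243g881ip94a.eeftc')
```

This matches zero or more of a character in [2-5] (lazy); then zero or more of a literal 'g', then zero or more of a digit (captured as 'val'); then the literal 'ip', then one or more of any character (captured).
Matches: at [3:21] match '243g881ip94a.eeftc', groups = ('g881', 'ip94a.eeftc').
`findall` packs the 2 group values into a tuple for every match.

[('g881', 'ip94a.eeftc')]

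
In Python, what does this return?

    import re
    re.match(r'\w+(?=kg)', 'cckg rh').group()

'cc'

Lookahead/lookbehind check context without consuming it, so the matched span excludes the asserted characters.
`re.match` only tries the pattern at the start of the string.
The match spans [0:2] → 'cc'.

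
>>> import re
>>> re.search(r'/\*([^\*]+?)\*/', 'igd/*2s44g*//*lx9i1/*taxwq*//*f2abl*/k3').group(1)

'2s44g'

The match spans [3:12] → '/*2s44g*/'.
Captured: group 1 = '2s44g'.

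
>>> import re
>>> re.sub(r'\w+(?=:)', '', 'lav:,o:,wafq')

':,:,wafq'

The positive lookaround only admits positions where the adjacent text matches; those characters stay outside the span.
Matches: at [0:3] → 'lav'; at [5:6] → 'o'.
`sub` substitutes '' at each match site.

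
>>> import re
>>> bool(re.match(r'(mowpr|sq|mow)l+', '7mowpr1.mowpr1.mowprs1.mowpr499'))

False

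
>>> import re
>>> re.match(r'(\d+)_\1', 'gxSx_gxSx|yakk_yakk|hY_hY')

None

`re.match` only tries the pattern at the start of the string.
Here position 0 doesn't satisfy it, so the call returns None.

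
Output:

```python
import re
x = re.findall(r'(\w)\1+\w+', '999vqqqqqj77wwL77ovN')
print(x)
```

['9']

After group 1 captures some text, `\1` only succeeds where that same text appears again.
Matches: at [0:20] match '999vqqqqqj77wwL77ovN', group 1 = '9'.
Because there's exactly one group, `findall` drops the full match and keeps group 1 from the one hit.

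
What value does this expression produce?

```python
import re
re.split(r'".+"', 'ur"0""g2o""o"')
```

['ur', '']

Matches to split on: at [2:13] → '"0""g2o""o"'.
`split` removes every match and returns the 2 fragments in between.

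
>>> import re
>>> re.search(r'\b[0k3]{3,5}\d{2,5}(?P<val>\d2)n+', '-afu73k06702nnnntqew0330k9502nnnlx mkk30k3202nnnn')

The pattern matches a word boundary (`\b`, zero-width); then 3 to 5 of one of [0k3], then 2 to 5 of a digit; then a digit, then a literal '2' (captured as 'val'); then one or more of a literal 'n'.
Unlike `match`, `search` isn't anchored — it looks for the pattern anywhere in the string.
Here nothing in the string fits, so the call returns None.

None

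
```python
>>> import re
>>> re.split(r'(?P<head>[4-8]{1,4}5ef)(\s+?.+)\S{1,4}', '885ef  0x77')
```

This matches 1 to 4 of a character in [4-8], then the literal '5ef' (captured as 'head'); then one or more of whitespace (lazy), then one or more of any character (captured); then 1 to 4 of a non-whitespace character.
Matches to split on: at [0:11] → '885ef  0x77'.
With a capturing group present, the delimiter's captured portion is kept in the result list.

['', '885ef', '  0x7', '']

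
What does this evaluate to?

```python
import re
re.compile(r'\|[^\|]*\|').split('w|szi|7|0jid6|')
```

['w', '7', '']

Matches to split on: at [1:6] → '|szi|'; at [7:14] → '|0jid6|'.
`split` removes every match and returns the 3 fragments in between.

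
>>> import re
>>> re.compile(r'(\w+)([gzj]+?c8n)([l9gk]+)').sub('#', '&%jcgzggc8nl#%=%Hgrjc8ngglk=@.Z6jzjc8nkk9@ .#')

'&%##%=%#=@.#@ .#'

The pattern matches one or more of a word character (captured); then one or more of one of [gzj] (lazy), then the literal 'c8n' (captured); then one or more of one of [l9gk] (captured).
Matches: at [2:12] → 'jcgzggc8nl'; at [16:27] → 'Hgrjc8ngglk'; at [30:41] → 'Z6jzjc8nkk9'.
Every occurrence is swapped for '#'.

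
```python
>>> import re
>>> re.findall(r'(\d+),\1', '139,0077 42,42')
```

`\1` has to match the exact text group 1 already captured.
Walking the string: at [9:14] match '42,42', group 1 = '42'.
With a single group, `findall` returns only what that group captured — 1 item.

['42']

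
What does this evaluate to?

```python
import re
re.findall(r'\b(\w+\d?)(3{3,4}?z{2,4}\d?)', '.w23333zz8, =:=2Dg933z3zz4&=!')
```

The pattern matches a word boundary (`\b`, zero-width); then one or more of a word character, then optionally a digit (captured); then 3 to 4 of a literal '3' (lazy), then 2 to 4 of the literal 'z', then optionally a digit (captured).
Matches: at [1:10] match 'w23333zz8', groups = ('w23', '333zz8').
`findall` packs the 2 group values into a tuple for every match.

[('w23', '333zz8')]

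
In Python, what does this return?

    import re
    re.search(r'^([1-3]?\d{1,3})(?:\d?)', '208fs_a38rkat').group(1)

The pattern matches anchored at the start of the string; then optionally a character in [1-3], then 1 to 3 of a digit (captured); then optionally a digit (non-capturing group).
`re.search` scans for the first position where the pattern succeeds.
The match spans [0:3] → '208'.
Captured: group 1 = '208'.

'208'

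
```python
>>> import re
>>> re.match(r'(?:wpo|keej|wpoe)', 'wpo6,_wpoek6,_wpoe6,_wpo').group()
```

`re.match` only tries the pattern at the start of the string.
The match spans [0:3] → 'wpo'.

'wpo'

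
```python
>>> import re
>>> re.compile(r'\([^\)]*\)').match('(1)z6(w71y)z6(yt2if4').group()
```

With `match`, the pattern is implicitly anchored at the beginning.
The match spans [0:3] → '(1)'.

'(1)'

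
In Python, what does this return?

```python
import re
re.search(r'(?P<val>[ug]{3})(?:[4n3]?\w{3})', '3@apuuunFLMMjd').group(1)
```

'uuu'

The match spans [4:11] → 'uuunFLM'.
Captured: group 1 = 'uuu'.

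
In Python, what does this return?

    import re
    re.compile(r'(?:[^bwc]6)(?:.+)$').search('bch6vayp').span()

(2, 8)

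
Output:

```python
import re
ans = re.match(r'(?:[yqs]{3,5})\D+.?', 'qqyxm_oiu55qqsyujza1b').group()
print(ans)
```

`re.match` only tries the pattern at the start of the string.
The match spans [0:10] → 'qqyxm_oiu5'.

qqyxm_oiu5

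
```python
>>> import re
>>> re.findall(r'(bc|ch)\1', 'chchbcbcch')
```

['ch', 'bc']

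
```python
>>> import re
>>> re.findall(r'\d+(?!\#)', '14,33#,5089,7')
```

['14', '3', '5089', '7']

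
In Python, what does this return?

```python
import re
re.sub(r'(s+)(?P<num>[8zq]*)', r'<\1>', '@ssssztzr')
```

'@<ssss>tzr'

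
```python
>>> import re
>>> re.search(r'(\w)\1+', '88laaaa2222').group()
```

After group 1 captures some text, `\1` only succeeds where that same text appears again.
The match spans [0:2] → '88'.

'88'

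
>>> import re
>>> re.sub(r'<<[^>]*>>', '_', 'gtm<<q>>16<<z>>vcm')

'gtm_16_vcm'

Matches: at [3:8] → '<<q>>'; at [10:15] → '<<z>>'.
`sub` substitutes '_' at each match site.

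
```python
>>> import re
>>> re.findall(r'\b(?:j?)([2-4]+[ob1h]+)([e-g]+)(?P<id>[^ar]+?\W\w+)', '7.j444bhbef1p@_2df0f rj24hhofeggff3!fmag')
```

[('444bhb', 'ef', '1p@_2df0f')]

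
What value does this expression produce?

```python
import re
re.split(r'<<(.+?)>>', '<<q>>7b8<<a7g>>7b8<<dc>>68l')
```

The `?` after the quantifier makes it lazy — it takes as little as possible before letting the rest of the pattern try.
The group in the pattern means `split` returns the separators' captures alongside the pieces.

['', 'q', '7b8', 'a7g', '7b8', 'dc', '68l']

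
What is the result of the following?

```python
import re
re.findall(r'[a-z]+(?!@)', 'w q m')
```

['w', 'q', 'm']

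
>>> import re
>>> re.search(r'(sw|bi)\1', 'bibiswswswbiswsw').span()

`\1` is not a pattern — it's the concrete string captured by group 1, re-applied verbatim.
The match spans [0:4] → 'bibi'.

(0, 4)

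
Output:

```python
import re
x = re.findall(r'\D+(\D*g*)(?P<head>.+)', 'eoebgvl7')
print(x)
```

[('', '7')]

Pattern: one or more of a non-digit; then zero or more of a non-digit, then zero or more of the literal 'g' (captured); then one or more of any character (captured as 'head').
Scanning left to right: at [0:8] match 'eoebgvl7', groups = ('', '7').
With 2 capturing groups, `findall` returns a 2-tuple per match.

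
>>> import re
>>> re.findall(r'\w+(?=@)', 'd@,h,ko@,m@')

['d', 'ko', 'm']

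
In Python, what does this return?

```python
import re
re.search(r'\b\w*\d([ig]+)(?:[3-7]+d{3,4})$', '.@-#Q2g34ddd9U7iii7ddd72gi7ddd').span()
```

(4, 30)

Pattern: a word boundary (`\b`, zero-width); then zero or more of a word character, then a digit; then one or more of one of [ig] (captured); then one or more of a character in [3-7], then 3 to 4 of the literal 'd' (non-capturing group); then anchored at the end.
The match spans [4:30] → 'Q2g34ddd9U7iii7ddd72gi7ddd'.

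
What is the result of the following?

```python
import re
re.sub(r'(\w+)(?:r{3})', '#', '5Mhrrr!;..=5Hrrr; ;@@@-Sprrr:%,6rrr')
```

This matches one or more of a word character (captured); then exactly 3 of a literal 'r' (non-capturing group).
Matches: at [0:6] → '5Mhrrr'; at [11:16] → '5Hrrr'; at [23:28] → 'Sprrr'; at [31:35] → '6rrr'.
Every occurrence is swapped for '#'.

'#!;..=#; ;@@@-#:%,#'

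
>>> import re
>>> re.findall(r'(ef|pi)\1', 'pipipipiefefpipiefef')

['pi', 'pi', 'ef', 'pi', 'ef']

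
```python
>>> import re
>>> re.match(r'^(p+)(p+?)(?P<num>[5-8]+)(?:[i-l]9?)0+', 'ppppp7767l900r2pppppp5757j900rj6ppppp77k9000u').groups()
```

('pppp', 'p', '7767')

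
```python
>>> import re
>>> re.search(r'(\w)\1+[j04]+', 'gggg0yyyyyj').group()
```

'gggg0'

The backreference `\1` re-matches whatever the first group consumed, character for character.
`re.search` tries every starting position until one works.
The match spans [0:5] → 'gggg0'.
Captured: group 1 = 'g'.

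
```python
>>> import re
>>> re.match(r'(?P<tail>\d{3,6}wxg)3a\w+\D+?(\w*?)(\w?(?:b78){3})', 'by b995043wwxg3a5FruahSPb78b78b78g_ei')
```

None

`re.match` only tries the pattern at the start of the string.
Here the string doesn't start with a match, so the call returns None.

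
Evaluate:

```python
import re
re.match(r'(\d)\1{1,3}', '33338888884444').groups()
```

('3',)

`\1` has to match the exact text group 1 already captured.
`match` is anchored at position 0; if the pattern doesn't fit there, it returns None.
The match spans [0:4] → '3333'.
Captured: group 1 = '3'.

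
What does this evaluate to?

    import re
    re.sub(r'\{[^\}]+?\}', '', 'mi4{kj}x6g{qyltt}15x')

Matches: at [3:7] → '{kj}'; at [10:17] → '{qyltt}'.
Every occurrence is swapped for ''.

'mi4x6g15x'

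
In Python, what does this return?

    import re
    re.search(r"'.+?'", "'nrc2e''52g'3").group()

A `+?`/`*?`/`{m,n}?` starts at its minimum and grows only as far as needed for what follows to match.
`re.search` scans for the first position where the pattern succeeds.
The match spans [0:7] → "'nrc2e'".

"'nrc2e'"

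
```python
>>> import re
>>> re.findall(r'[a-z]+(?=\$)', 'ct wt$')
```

['wt']

Because the assertion is zero-width, the text it checks is not consumed and won't appear in the result.
Matches: at [3:5] → 'wt'.
With no groups in the pattern, `findall` gives back each whole match — 1 here.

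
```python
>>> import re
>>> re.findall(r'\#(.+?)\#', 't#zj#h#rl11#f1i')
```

['zj', 'rl11']

One capturing group, so `findall` returns just the captured substring from each match — 2 in all.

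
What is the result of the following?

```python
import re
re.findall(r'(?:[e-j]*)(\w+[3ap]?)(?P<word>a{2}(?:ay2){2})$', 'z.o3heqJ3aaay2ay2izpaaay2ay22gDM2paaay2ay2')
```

With 2 capturing groups, `findall` returns a 2-tuple per match.

[('o3heqJ3aaay2ay2izpaaay2ay22gDM2p', 'aaay2ay2')]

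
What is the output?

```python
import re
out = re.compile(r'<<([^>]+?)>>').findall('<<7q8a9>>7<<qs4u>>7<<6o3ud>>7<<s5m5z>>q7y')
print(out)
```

['7q8a9', 'qs4u', '6o3ud', 's5m5z']

Walking the string: at [0:9] match '<<7q8a9>>', group 1 = '7q8a9'; at [10:18] match '<<qs4u>>', group 1 = 'qs4u'; at [19:28] match '<<6o3ud>>', group 1 = '6o3ud'; at [29:38] match '<<s5m5z>>', group 1 = 's5m5z'.
`findall` collects group 1 from each match (4 total).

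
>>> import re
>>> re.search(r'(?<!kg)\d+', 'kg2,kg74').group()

Because the assertion is negative and zero-width, positions next to the forbidden text are skipped.
`re.search` tries every starting position until one works.
The match spans [7:8] → '4'.

'4'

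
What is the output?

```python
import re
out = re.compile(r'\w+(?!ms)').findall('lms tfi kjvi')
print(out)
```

['lms', 'tfi', 'kjvi']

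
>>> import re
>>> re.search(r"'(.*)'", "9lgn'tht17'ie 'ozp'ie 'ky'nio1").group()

"'tht17'ie 'ozp'ie 'ky'"

`re.search` tries every starting position until one works.
The match spans [4:26] → "'tht17'ie 'ozp'ie 'ky'".
Captured: group 1 = "tht17'ie 'ozp'ie 'ky".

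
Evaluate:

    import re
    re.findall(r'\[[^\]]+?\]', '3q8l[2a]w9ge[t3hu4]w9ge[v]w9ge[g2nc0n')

['[2a]', '[t3hu4]', '[v]']

Matches: at [4:8] → '[2a]'; at [12:19] → '[t3hu4]'; at [23:26] → '[v]'.
With no groups in the pattern, `findall` gives back each whole match — 3 here.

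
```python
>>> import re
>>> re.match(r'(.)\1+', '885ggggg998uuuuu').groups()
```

('8',)

After group 1 captures some text, `\1` only succeeds where that same text appears again.
`match` is anchored at position 0; if the pattern doesn't fit there, it returns None.
The match spans [0:2] → '88'.
Captured: group 1 = '8'.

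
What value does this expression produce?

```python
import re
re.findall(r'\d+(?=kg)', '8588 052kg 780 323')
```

['052']

The lookaround is zero-width — it requires the adjacent text to match without consuming it, so the asserted text isn't part of the match.
Matches: at [5:8] → '052'.
Since nothing is captured, `findall` lists the 1 matched substring directly.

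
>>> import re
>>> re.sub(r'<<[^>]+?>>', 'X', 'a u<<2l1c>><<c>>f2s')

'a uXXf2s'

Matches: at [3:11] → '<<2l1c>>'; at [11:16] → '<<c>>'.
Each match is replaced by 'X'.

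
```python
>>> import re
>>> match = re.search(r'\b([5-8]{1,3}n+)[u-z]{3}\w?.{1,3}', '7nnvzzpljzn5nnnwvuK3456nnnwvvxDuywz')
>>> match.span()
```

The pattern matches a word boundary (`\b`, zero-width); then 1 to 3 of a character in [5-8], then one or more of the literal 'n' (captured); then exactly 3 of a character in [u-z], then optionally a word character, then 1 to 3 of any character.
Unlike `match`, `search` isn't anchored — it looks for the pattern anywhere in the string.
The match spans [0:10] → '7nnvzzpljz'.
Captured: group 1 = '7nn'.

(0, 10)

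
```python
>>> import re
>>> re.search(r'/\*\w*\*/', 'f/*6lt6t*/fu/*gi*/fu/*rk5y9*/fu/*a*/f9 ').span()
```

(1, 10)

`re.search` scans for the first position where the pattern succeeds.
The match spans [1:10] → '/*6lt6t*/'.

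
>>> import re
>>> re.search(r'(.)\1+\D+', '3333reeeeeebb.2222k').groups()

The match spans [0:14] → '3333reeeeeebb.'.
Captured: group 1 = '3'.

('3',)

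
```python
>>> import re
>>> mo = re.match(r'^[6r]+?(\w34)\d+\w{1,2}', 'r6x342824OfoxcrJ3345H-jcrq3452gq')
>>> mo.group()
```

'r6x342824Of'

`re.match` only tries the pattern at the start of the string.
The match spans [0:11] → 'r6x342824Of'.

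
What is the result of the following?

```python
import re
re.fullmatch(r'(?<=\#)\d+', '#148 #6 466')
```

None

The positive lookaround only admits positions where the adjacent text matches; those characters stay outside the span.
`re.fullmatch` requires the pattern to consume the entire string.
Here there's no way to consume every character, so the call returns None.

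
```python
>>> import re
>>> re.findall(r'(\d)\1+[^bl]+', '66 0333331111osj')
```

['6']

A backreference is literal: `\1` must see the identical characters the first group matched.
Walking the string: at [0:16] match '66 0333331111osj', group 1 = '6'.
Because there's exactly one group, `findall` drops the full match and keeps group 1 from the one hit.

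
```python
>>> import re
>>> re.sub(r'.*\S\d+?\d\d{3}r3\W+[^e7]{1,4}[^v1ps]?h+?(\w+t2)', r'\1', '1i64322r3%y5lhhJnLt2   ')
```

The pattern matches zero or more of any character, then a non-whitespace character, then one or more of a digit (lazy); then a digit, then exactly 3 of a digit, then the literal 'r3'; then one or more of a non-word character; then 1 to 4 of any character except [e7], then optionally any character except [v1ps], then one or more of a literal 'h' (lazy); then one or more of a word character, then the literal 't2' (captured).
The replacement refers to a captured group, so each match is rewritten using its own captured text.

'JnLt2   '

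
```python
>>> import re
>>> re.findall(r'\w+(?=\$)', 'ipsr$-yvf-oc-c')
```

['ipsr']

Because the assertion is zero-width, the text it checks is not consumed and won't appear in the result.
Walking the string: at [0:4] → 'ipsr'.
`findall` yields the raw match text (1 of them) because the pattern has no groups.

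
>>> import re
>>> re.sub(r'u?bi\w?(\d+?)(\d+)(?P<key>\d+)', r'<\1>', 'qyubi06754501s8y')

Pattern: optionally a literal 'u', then the literal 'bi', then optionally a word character; then one or more of a digit (lazy) (captured); then one or more of a digit (captured); then one or more of a digit (captured as 'key').
The `?` after the quantifier makes it lazy — it takes as little as possible before letting the rest of the pattern try.
Matches: at [2:13] → 'ubi06754501'.
Each match is replaced using the text its own group 1 captured.

'qy<6>s8y'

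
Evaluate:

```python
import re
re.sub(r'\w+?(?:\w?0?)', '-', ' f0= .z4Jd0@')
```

' -= .--@'

The pattern matches one or more of a word character (lazy); then optionally a word character, then optionally the literal '0' (non-capturing group).
Lazy quantifiers expand one character at a time until the remainder of the pattern can match.
Matches: at [1:3] → 'f0'; at [6:8] → 'z4'; at [8:11] → 'Jd0'.
Each match is replaced by '-'.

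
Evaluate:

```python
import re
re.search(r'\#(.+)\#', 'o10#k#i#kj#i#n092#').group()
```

'#k#i#kj#i#n092#'

The match spans [3:18] → '#k#i#kj#i#n092#'.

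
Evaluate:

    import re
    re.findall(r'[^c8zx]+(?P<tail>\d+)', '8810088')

Because there's exactly one group, `findall` drops the full match and keeps group 1 from the one hit.

['88']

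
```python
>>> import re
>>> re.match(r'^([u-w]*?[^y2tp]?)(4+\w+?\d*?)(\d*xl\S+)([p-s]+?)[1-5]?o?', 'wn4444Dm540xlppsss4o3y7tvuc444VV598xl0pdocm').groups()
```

('wn', '4444Dm', '540xlppsss4o3y7tvuc444VV598xl0', 'p')

The match spans [0:39] → 'wn4444Dm540xlppsss4o3y7tvuc444VV598xl0p'.
Captured: group 1 = 'wn', group 2 = '4444Dm', group 3 = '540xlppsss4o3y7tvuc444VV598xl0', group 4 = 'p'.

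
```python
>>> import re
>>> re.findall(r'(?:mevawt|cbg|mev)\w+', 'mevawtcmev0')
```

Walking the string: at [0:11] → 'mevawtcmev0'.
Since nothing is captured, `findall` lists the 1 matched substring directly.

['mevawtcmev0']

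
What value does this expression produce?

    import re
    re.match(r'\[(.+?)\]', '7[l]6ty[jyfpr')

`re.match` won't scan ahead — the pattern has to work from the very first character.
Here the string doesn't start with a match, so the call returns None.

None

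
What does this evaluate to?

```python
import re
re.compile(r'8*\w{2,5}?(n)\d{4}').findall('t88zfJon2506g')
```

['n']

This matches zero or more of the literal '8', then 2 to 5 of a word character (lazy); then a literal 'n' (captured); then exactly 4 of a digit.
Scanning left to right: at [1:12] match '88zfJon2506', group 1 = 'n'.
Because there's exactly one group, `findall` drops the full match and keeps group 1 from the one hit.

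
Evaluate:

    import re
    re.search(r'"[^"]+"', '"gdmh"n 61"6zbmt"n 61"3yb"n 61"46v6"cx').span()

(0, 6)

Unlike `match`, `search` isn't anchored — it looks for the pattern anywhere in the string.
The match spans [0:6] → '"gdmh"'.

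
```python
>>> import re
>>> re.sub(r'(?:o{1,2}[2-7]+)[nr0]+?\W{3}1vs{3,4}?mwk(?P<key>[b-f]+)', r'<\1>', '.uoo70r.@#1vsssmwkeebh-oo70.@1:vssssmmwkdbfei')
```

'.u<eeb>h-oo70.@1:vssssmmwkdbfei'

The pattern matches 1 to 2 of a literal 'o', then one or more of a character in [2-7] (non-capturing group); then one or more of one of [nr0] (lazy), then exactly 3 of a non-word character; then the literal '1v', then 3 to 4 of a literal 's' (lazy), then the literal 'mwk'; then one or more of a character in [b-f] (captured as 'key').
Matches: at [2:21] → 'oo70r.@#1vsssmwkeeb'.
Each match is replaced using the text its own group 1 captured.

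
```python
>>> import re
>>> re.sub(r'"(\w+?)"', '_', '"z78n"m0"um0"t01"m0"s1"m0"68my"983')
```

'_m0_t01_s1_68my"983'

Matches: at [0:6] → '"z78n"'; at [8:13] → '"um0"'; at [16:20] → '"m0"'; at [22:26] → '"m0"'.
Each match is replaced by '_'.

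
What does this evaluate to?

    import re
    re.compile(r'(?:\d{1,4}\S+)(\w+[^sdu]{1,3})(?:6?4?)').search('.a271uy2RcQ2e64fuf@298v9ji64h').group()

This matches 1 to 4 of a digit, then one or more of a non-whitespace character (non-capturing group); then one or more of a word character, then 1 to 3 of any character except [sdu] (captured); then optionally a literal '6', then optionally a literal '4' (non-capturing group).
`search` walks the string left to right and returns the first match it finds.
The match spans [2:29] → '271uy2RcQ2e64fuf@298v9ji64h'.
Captured: group 1 = '4h'.

'271uy2RcQ2e64fuf@298v9ji64h'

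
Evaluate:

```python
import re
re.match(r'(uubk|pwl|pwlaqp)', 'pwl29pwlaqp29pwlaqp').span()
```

(0, 3)

`re.match` only tries the pattern at the start of the string.
The match spans [0:3] → 'pwl'.
Captured: group 1 = 'pwl'.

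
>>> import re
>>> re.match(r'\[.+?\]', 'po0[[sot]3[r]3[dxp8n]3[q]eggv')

With `match`, the pattern is implicitly anchored at the beginning.
Here position 0 doesn't satisfy it, so the call returns None.

None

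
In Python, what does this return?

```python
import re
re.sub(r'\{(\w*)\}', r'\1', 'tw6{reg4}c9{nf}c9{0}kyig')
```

'tw6reg4c9nfc90kyig'

Matches: at [3:9] → '{reg4}'; at [11:15] → '{nf}'; at [17:20] → '{0}'.
Each match is replaced using the text its own group 1 captured.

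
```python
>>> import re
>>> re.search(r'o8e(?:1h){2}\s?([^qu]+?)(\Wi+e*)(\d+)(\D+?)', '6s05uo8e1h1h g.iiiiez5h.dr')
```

None

Here the pattern never matches, so the call returns None.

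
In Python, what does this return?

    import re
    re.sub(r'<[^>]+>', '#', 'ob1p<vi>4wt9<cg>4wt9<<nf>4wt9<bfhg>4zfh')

'ob1p#4wt9#4wt9#4wt9#4zfh'

Matches: at [4:8] → '<vi>'; at [12:16] → '<cg>'; at [20:25] → '<<nf>'; at [29:35] → '<bfhg>'.
Every occurrence is swapped for '#'.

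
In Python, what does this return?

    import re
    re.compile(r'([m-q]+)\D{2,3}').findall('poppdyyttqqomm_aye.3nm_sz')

Pattern: one or more of a character in [m-q] (captured); then 2 to 3 of a non-digit.
Walking the string: at [0:7] match 'poppdyy', group 1 = 'popp'; at [9:17] match 'qqomm_ay', group 1 = 'qqomm'; at [20:25] match 'nm_sz', group 1 = 'nm'.
With a single group, `findall` returns only what that group captured — 3 items.

['popp', 'qqomm', 'nm']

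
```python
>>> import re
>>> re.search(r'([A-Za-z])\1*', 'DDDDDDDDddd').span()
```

After group 1 captures some text, `\1` only succeeds where that same text appears again.
Unlike `match`, `search` isn't anchored — it looks for the pattern anywhere in the string.
The match spans [0:8] → 'DDDDDDDD'.
Captured: group 1 = 'D'.

(0, 8)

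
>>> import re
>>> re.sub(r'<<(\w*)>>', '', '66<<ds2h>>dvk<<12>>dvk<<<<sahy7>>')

Matches: at [2:10] → '<<ds2h>>'; at [13:19] → '<<12>>'; at [24:33] → '<<sahy7>>'.
Every occurrence is swapped for ''.

'66dvkdvk<<'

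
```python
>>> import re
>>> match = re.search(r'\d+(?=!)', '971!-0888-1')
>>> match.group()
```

'971'

Because the assertion is zero-width, the text it checks is not consumed and won't appear in the result.
`search` walks the string left to right and returns the first match it finds.
The match spans [0:3] → '971'.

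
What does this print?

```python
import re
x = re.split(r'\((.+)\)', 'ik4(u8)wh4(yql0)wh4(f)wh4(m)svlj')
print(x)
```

Matches to split on: at [3:28] → '(u8)wh4(yql0)wh4(f)wh4(m)'.
Because the pattern has a capturing group, `split` also inserts each captured text between the pieces.

['ik4', 'u8)wh4(yql0)wh4(f)wh4(m', 'svlj']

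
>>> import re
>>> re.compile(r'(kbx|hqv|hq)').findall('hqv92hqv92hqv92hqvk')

['hqv', 'hqv', 'hqv', 'hqv']

`|` is ordered: at each position the engine commits to the first alternative that works.
Matches: at [0:3] match 'hqv', group 1 = 'hqv'; at [5:8] match 'hqv', group 1 = 'hqv'; at [10:13] match 'hqv', group 1 = 'hqv'; at [15:18] match 'hqv', group 1 = 'hqv'.
With a single group, `findall` returns only what that group captured — 4 items.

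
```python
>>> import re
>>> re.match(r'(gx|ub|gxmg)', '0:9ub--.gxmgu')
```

None

`re.match` won't scan ahead — the pattern has to work from the very first character.
Here the string doesn't start with a match, so the call returns None.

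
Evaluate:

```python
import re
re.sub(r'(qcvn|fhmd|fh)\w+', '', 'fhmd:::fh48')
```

':::'

Every occurrence is swapped for ''.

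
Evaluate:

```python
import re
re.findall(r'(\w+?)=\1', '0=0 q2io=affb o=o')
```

['0', 'o']

`\1` is not a pattern — it's the concrete string captured by group 1, re-applied verbatim.
`findall` collects group 1 from each match (2 total).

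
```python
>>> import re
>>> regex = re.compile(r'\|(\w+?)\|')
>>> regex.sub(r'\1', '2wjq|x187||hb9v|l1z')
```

Matches: at [4:10] → '|x187|'; at [10:16] → '|hb9v|'.
Each match is replaced using the text its own group 1 captured.

'2wjqx187hb9vl1z'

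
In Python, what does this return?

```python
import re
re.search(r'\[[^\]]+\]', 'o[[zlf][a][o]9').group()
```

The match spans [1:7] → '[[zlf]'.

'[[zlf]'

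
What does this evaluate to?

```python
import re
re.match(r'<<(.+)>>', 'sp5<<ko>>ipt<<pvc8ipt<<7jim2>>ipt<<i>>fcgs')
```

None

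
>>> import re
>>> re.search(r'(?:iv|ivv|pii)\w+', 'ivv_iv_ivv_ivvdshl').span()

`re.search` scans for the first position where the pattern succeeds.
The match spans [0:18] → 'ivv_iv_ivv_ivvdshl'.

(0, 18)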